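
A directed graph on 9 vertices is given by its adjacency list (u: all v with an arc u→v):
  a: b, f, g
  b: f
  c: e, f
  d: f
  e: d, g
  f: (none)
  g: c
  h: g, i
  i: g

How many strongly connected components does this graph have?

7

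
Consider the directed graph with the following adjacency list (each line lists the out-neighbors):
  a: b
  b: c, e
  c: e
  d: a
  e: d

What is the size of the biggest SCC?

5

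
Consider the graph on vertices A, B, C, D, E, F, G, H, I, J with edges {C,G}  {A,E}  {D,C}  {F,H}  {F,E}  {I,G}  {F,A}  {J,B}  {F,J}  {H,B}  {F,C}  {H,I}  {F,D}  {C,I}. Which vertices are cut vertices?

F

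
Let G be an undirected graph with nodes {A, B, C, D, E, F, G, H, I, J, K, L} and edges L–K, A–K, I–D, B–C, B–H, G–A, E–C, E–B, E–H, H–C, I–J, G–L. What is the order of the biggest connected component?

F is isolated — a component by itself.
Starting from D we can reach D, I, J. That is one component of size 3.
Starting from A we can reach A, G, K, L. That is one component of size 4.
Starting from B we can reach B, C, E, H. That is one component of size 4.
The largest has 4 vertices.

4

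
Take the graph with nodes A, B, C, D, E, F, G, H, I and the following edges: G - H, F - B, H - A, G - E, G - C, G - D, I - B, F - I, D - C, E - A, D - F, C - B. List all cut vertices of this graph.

Removing G increases the component count from 1 to 2, so G is a cut vertex.
By contrast removing I leaves 1 component; it is not a cut vertex. No other vertex is a cut vertex either.

G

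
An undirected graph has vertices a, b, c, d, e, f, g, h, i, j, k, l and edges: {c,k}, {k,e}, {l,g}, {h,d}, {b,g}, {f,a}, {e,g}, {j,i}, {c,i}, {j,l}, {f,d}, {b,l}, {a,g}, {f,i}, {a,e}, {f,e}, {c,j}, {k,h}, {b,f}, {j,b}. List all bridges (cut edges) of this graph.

The edges on the cycle f-a-e-f are not bridges since each lies on that cycle.
Every edge lies on some cycle, so there are no bridges.

none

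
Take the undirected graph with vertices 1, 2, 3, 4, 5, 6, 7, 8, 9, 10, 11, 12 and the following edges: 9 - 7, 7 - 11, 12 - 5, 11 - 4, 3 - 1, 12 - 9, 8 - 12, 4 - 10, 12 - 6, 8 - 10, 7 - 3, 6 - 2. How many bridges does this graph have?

The edges on the cycle 8-12-9-7-11-4-10-8 are not bridges since each lies on that cycle.
But removing 7 - 3 disconnects 7 from 3; removing 12 - 5 disconnects 12 from 5; removing 1 - 3 disconnects 1 from 3; removing 6 - 2 disconnects 6 from 2 — these are bridges.
In total 5 edges are bridges.

5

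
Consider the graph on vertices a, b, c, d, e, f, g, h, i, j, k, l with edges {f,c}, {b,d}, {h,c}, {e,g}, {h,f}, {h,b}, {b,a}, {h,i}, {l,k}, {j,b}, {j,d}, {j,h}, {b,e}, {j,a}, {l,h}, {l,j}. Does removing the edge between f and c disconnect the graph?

After removing f–c, the path f-h-c still connects them, so the edge is not a bridge.

No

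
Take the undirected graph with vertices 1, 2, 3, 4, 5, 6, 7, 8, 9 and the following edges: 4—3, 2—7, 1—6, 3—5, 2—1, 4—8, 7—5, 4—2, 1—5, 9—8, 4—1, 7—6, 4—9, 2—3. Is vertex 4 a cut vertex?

Deleting 4 raises the number of components from 1 to 2, so 4 is a cut vertex.

Yes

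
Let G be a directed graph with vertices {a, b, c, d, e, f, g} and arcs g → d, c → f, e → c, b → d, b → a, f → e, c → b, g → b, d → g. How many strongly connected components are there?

3

{b, d, g} are all mutually reachable — one SCC of size 3.
{c, e, f} are all mutually reachable — one SCC of size 3.
{a} is an SCC by itself.
That gives 3 strongly connected components.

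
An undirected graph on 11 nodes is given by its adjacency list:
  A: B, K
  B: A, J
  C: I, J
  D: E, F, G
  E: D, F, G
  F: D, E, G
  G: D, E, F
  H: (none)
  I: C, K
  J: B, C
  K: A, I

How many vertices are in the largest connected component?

H is isolated — a component by itself.
Starting from D we can reach D, E, F, G. That is one component of size 4.
Starting from A we can reach A, B, C, I, J, K. That is one component of size 6.
The largest has 6 vertices.

6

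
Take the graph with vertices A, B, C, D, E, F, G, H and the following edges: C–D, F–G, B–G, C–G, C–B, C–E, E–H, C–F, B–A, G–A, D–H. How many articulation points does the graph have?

1

Removing C increases the component count from 1 to 2, so C is a cut vertex.
By contrast removing G leaves 1 component; it is not a cut vertex. No other vertex is a cut vertex either.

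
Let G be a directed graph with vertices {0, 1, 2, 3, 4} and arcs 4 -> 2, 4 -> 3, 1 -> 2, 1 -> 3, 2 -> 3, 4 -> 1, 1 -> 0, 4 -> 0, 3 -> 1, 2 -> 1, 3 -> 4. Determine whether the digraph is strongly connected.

There is no directed path from 0 to 3, so the graph is not strongly connected.

No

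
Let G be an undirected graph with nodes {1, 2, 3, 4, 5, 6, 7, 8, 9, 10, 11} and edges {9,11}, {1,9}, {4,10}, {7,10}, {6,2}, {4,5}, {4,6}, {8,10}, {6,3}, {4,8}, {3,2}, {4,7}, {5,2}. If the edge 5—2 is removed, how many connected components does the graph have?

5 and 2 are still connected via 5-4-6-2, so the component count stays at 2.

2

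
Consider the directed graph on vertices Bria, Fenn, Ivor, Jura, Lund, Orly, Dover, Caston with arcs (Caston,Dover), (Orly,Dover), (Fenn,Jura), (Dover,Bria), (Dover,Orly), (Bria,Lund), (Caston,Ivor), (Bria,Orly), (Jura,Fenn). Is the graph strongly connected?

No

There is no directed path from Lund to Fenn, so the graph is not strongly connected.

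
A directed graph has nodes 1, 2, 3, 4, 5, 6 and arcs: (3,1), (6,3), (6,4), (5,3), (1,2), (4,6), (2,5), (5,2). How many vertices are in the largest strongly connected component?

4

{1, 2, 3, 5} are all mutually reachable — one SCC of size 4.
{4, 6} are all mutually reachable — one SCC of size 2.
The largest has 4 vertices.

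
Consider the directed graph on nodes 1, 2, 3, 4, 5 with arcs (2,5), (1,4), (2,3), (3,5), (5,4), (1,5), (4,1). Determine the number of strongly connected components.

{1, 4, 5} are all mutually reachable — one SCC of size 3.
{2} is an SCC by itself.
{3} is an SCC by itself.
That gives 3 strongly connected components.

3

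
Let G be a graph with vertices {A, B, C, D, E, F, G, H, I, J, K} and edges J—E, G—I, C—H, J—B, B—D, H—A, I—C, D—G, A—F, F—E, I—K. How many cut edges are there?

The edges on the cycle J-B-D-G-I-C-H-A-F-E-J are not bridges since each lies on that cycle.
But removing K—I disconnects K from I — this is a bridge.

1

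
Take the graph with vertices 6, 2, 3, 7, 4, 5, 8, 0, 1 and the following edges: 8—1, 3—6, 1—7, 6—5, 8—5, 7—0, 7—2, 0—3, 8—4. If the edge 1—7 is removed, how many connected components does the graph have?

1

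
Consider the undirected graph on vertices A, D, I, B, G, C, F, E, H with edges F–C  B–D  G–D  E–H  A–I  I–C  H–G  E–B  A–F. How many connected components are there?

2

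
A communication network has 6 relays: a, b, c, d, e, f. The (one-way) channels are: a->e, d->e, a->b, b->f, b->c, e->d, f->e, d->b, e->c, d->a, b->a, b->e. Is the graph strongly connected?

No

There is no directed path from c to b, so the graph is not strongly connected.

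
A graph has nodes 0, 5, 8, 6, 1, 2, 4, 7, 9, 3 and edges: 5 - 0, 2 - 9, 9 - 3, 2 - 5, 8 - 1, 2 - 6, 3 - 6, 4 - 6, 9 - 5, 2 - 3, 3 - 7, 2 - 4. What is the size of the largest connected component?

8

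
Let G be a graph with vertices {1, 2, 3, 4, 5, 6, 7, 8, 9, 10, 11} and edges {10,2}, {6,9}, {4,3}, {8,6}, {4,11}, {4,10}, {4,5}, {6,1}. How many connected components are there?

3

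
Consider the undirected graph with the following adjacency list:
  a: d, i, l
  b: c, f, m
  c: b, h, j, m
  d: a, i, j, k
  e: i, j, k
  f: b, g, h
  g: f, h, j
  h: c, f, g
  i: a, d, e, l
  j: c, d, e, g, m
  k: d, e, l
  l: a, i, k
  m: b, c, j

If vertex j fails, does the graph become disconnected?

Deleting j raises the number of components from 1 to 2, so j is a cut vertex.

Yes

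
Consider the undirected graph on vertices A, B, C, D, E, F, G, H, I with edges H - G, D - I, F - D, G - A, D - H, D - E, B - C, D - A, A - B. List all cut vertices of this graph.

A, B, D

Removing A increases the component count from 1 to 2, so A is a cut vertex.
Removing B increases the component count from 1 to 2, so B is a cut vertex.
Removing D increases the component count from 1 to 4, so D is a cut vertex.
By contrast removing E leaves 1 component; it is not a cut vertex. No other vertex is a cut vertex either.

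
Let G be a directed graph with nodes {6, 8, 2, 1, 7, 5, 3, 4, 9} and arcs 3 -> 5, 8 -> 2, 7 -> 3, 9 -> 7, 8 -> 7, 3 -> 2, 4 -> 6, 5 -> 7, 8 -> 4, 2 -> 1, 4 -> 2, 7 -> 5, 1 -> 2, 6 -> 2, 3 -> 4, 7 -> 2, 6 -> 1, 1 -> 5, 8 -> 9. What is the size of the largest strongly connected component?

7

{1, 2, 3, 4, 5, 6, 7} are all mutually reachable — one SCC of size 7.
{8} is an SCC by itself.
{9} is an SCC by itself.
The largest has 7 vertices.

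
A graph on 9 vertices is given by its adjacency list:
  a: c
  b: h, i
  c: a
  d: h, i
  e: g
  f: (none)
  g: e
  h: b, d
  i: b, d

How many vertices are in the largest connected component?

4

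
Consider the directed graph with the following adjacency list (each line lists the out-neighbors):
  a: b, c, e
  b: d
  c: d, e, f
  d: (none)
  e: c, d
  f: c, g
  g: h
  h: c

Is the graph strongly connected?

No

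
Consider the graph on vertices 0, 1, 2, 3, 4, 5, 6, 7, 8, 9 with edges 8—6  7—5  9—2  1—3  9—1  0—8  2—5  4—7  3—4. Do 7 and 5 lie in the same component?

Yes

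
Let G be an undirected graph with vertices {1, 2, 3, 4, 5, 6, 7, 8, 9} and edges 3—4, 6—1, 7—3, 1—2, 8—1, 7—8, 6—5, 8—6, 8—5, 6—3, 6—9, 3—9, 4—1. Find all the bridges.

The edges on the cycle 6-3-4-1-6 are not bridges since each lies on that cycle.
But removing 1—2 disconnects 1 from 2 — this is a bridge.

1-2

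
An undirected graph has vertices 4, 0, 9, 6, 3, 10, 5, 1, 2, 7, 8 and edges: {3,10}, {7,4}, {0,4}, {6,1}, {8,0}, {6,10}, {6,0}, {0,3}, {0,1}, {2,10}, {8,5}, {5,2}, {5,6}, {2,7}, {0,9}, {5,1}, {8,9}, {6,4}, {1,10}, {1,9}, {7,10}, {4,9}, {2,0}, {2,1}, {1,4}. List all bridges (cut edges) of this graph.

none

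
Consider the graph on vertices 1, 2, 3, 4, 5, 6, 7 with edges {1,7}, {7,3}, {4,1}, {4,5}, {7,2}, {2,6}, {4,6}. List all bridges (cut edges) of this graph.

The edges on the cycle 4-1-7-2-6-4 are not bridges since each lies on that cycle.
But removing 7 - 3 disconnects 7 from 3; removing 4 - 5 disconnects 4 from 5 — these are bridges.

3-7, 4-5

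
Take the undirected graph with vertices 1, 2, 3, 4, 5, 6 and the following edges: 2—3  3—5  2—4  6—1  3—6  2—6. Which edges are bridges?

The edges on the cycle 2-3-6-2 are not bridges since each lies on that cycle.
But removing 3—5 disconnects 3 from 5; removing 6—1 disconnects 6 from 1; removing 2—4 disconnects 2 from 4 — these are bridges.

1-6, 2-4, 3-5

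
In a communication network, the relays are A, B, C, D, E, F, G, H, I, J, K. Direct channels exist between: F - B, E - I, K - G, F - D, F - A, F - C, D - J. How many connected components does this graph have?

4

H is isolated — a component by itself.
Starting from E we can reach E, I. That is one component of size 2.
Starting from G we can reach G, K. That is one component of size 2.
Starting from A we can reach A, B, C, D, F, J. That is one component of size 6.
Total: 4 components.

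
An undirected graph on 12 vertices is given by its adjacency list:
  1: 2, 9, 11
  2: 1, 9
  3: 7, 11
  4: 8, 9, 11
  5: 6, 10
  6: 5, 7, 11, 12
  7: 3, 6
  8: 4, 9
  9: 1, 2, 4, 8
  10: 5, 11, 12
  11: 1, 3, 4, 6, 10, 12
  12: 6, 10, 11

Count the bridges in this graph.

The edges on the cycle 11-12-10-11 are not bridges since each lies on that cycle.
Every edge lies on some cycle, so there are no bridges.

0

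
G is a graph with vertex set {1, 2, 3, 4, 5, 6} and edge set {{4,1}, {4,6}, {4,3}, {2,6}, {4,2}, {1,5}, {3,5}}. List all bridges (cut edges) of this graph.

none

The edges on the cycle 4-2-6-4 are not bridges since each lies on that cycle.
Every edge lies on some cycle, so there are no bridges.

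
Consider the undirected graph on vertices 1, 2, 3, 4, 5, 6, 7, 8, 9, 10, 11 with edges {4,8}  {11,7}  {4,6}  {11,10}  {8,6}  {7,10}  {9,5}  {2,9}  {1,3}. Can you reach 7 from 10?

Yes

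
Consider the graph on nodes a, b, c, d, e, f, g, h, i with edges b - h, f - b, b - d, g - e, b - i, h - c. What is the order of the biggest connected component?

6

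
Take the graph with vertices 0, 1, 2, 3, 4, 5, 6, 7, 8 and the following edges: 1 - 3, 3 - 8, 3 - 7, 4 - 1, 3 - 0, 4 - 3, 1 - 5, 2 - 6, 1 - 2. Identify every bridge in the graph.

The edges on the cycle 4-1-3-4 are not bridges since each lies on that cycle.
But removing 2 - 6 disconnects 2 from 6; removing 8 - 3 disconnects 8 from 3; removing 0 - 3 disconnects 0 from 3; removing 1 - 2 disconnects 1 from 2 — these are bridges.
In total 6 edges are bridges.

0-3, 1-2, 1-5, 2-6, 3-7, 3-8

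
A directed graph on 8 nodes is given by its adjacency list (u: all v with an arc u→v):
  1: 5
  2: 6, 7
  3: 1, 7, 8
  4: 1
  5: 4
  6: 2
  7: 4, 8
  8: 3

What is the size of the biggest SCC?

3

{1, 4, 5} are all mutually reachable — one SCC of size 3.
{3, 7, 8} are all mutually reachable — one SCC of size 3.
{2, 6} are all mutually reachable — one SCC of size 2.
The largest has 3 vertices.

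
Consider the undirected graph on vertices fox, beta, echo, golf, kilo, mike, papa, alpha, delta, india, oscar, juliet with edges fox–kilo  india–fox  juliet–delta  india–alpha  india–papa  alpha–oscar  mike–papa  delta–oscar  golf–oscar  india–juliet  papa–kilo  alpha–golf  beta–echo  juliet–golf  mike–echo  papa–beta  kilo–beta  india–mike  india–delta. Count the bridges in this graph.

The edges on the cycle india-fox-kilo-papa-india are not bridges since each lies on that cycle.
Every edge lies on some cycle, so there are no bridges.

0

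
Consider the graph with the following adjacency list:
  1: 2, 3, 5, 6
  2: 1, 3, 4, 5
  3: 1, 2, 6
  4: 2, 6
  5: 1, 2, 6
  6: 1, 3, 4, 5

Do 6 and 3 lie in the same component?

Yes

From 6 we can reach 1, 2, 3, 4, 5, 6, which includes 3.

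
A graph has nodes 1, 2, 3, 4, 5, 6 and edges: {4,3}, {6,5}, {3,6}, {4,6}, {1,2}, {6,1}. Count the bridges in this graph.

The edges on the cycle 4-3-6-4 are not bridges since each lies on that cycle.
But removing 1—2 disconnects 1 from 2; removing 6—1 disconnects 6 from 1; removing 6—5 disconnects 6 from 5 — these are bridges.
That makes 3 bridges.

3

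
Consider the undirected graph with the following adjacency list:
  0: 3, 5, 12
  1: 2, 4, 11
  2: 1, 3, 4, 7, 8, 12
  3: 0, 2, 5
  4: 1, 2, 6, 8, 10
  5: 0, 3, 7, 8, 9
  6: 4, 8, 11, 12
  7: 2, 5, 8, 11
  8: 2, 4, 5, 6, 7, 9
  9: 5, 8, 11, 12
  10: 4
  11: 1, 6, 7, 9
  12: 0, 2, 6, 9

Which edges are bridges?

The edges on the cycle 9-12-0-5-9 are not bridges since each lies on that cycle.
But removing 10-4 disconnects 10 from 4 — this is a bridge.

10-4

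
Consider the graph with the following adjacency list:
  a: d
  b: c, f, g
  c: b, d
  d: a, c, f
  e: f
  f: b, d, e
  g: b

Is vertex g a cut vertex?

Deleting g leaves 1 component (was 1), so g is not a cut vertex.

No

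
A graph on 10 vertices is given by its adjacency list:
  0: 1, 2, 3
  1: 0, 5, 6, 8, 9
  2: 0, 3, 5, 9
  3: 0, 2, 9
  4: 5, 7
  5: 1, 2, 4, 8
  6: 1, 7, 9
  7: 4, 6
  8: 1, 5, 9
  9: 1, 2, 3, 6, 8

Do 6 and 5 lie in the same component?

From 6 we can reach 0, 1, 2, 3, 4, 5, 6, 7, 8, 9, which includes 5.

Yes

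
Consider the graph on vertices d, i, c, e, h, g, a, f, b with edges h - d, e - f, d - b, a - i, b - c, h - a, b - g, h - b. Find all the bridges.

The edges on the cycle h-d-b-h are not bridges since each lies on that cycle.
But removing b - g disconnects b from g; removing h - a disconnects h from a; removing f - e disconnects f from e; removing b - c disconnects b from c — these are bridges.
In total 5 edges are bridges.

a-h, a-i, b-c, b-g, e-f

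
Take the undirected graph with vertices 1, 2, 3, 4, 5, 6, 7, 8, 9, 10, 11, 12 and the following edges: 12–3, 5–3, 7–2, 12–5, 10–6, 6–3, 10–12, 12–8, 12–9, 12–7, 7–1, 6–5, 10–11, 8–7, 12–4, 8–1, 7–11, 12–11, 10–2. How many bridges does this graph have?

The edges on the cycle 10-6-3-12-10 are not bridges since each lies on that cycle.
But removing 4–12 disconnects 4 from 12; removing 12–9 disconnects 12 from 9 — these are bridges.
That makes 2 bridges.

2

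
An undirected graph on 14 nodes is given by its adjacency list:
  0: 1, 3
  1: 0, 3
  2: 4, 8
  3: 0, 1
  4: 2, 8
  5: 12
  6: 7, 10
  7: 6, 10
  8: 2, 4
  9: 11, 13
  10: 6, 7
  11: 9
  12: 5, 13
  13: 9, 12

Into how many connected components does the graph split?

Starting from 6 we can reach 6, 7, 10. That is one component of size 3.
Starting from 0 we can reach 0, 1, 3. That is one component of size 3.
Starting from 2 we can reach 2, 4, 8. That is one component of size 3.
Starting from 5 we can reach 5, 9, 11, 12, 13. That is one component of size 5.
Total: 4 components.

4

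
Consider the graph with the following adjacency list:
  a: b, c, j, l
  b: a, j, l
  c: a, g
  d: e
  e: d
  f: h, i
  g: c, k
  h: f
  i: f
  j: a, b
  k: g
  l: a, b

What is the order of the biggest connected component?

Starting from d we can reach d, e. That is one component of size 2.
Starting from f we can reach f, h, i. That is one component of size 3.
Starting from a we can reach a, b, c, g, j, k, l. That is one component of size 7.
The largest has 7 vertices.

7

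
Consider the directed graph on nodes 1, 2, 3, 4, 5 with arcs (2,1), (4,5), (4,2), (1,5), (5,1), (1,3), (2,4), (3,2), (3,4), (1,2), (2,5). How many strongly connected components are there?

{1, 2, 3, 4, 5} are all mutually reachable — one SCC of size 5.
That gives 1 strongly connected component.

1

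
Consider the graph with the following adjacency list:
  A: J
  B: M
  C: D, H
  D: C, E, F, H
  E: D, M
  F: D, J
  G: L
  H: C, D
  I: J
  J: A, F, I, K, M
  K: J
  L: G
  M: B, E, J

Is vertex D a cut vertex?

Yes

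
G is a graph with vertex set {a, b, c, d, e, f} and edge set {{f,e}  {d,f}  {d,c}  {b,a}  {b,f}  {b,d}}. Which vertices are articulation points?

Removing b increases the component count from 1 to 2, so b is a cut vertex.
Removing d increases the component count from 1 to 2, so d is a cut vertex.
Removing f increases the component count from 1 to 2, so f is a cut vertex.
By contrast removing c leaves 1 component; it is not a cut vertex. No other vertex is a cut vertex either.

b, d, f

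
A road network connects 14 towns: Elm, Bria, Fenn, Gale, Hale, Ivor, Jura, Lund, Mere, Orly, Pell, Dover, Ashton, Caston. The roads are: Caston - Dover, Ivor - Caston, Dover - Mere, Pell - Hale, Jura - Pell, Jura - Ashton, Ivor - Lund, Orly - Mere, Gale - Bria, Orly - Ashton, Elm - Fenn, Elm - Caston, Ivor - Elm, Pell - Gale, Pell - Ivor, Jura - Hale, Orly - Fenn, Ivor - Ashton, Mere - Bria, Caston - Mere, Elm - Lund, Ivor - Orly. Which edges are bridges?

none

The edges on the cycle Ivor-Elm-Fenn-Orly-Ivor are not bridges since each lies on that cycle.
Every edge lies on some cycle, so there are no bridges.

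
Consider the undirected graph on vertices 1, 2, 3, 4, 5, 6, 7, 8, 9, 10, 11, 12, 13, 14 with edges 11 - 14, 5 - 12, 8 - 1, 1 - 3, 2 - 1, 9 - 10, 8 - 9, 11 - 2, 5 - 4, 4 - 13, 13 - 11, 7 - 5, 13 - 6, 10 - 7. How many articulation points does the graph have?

4

Removing 1 increases the component count from 1 to 2, so 1 is a cut vertex.
Removing 5 increases the component count from 1 to 2, so 5 is a cut vertex.
Removing 11 increases the component count from 1 to 2, so 11 is a cut vertex.
Likewise 13 is a cut vertex.
By contrast removing 8 leaves 1 component; it is not a cut vertex. No other vertex is a cut vertex either.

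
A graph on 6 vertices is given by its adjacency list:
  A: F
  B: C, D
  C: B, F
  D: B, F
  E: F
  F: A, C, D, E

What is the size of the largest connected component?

6

Starting from A we can reach A, B, C, D, E, F. That is one component of size 6.
The largest has 6 vertices.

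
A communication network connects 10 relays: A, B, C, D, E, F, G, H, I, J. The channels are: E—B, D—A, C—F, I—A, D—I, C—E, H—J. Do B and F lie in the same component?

Yes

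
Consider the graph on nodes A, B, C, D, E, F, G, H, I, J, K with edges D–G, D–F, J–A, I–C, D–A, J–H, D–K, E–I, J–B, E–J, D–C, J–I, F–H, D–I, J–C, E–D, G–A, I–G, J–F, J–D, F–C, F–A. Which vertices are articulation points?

D, J

Removing D increases the component count from 1 to 2, so D is a cut vertex.
Removing J increases the component count from 1 to 2, so J is a cut vertex.
By contrast removing B leaves 1 component; it is not a cut vertex. No other vertex is a cut vertex either.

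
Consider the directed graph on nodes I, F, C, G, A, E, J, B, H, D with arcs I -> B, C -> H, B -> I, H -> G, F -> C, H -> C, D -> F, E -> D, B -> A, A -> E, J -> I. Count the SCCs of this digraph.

{B, I} are all mutually reachable — one SCC of size 2.
{C, H} are all mutually reachable — one SCC of size 2.
{G} is an SCC by itself.
{A} is an SCC by itself.
{J} is an SCC by itself.
(and 3 more singleton SCCs)
That gives 8 strongly connected components.

8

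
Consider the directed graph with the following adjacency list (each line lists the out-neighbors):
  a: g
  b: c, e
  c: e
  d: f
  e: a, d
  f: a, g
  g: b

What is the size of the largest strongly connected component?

{a, b, c, d, e, f, g} are all mutually reachable — one SCC of size 7.
The largest has 7 vertices.

7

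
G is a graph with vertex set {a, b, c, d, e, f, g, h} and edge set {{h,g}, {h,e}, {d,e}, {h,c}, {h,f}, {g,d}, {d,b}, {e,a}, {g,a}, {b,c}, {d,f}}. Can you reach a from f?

From f we can reach a, b, c, d, e, f, g, h, which includes a.

Yes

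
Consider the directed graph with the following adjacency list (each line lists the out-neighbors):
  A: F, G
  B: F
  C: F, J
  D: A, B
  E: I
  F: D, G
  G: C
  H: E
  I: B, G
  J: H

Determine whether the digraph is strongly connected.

Yes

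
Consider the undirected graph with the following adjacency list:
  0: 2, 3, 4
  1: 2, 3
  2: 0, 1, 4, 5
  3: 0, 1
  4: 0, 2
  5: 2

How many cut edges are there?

1

The edges on the cycle 3-1-2-0-3 are not bridges since each lies on that cycle.
But removing 5-2 disconnects 5 from 2 — this is a bridge.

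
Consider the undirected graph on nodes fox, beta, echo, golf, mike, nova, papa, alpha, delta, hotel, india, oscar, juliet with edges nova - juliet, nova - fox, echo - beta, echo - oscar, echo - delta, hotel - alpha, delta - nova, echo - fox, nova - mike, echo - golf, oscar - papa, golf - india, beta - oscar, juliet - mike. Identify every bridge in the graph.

alpha-hotel, echo-golf, golf-india, oscar-papa

The edges on the cycle echo-beta-oscar-echo are not bridges since each lies on that cycle.
But removing hotel - alpha disconnects hotel from alpha; removing oscar - papa disconnects oscar from papa; removing golf - india disconnects golf from india; removing echo - golf disconnects echo from golf — these are bridges.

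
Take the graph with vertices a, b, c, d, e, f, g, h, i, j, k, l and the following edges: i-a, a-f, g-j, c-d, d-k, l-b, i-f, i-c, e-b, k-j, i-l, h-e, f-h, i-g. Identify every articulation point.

Removing i increases the component count from 1 to 2, so i is a cut vertex.
By contrast removing b leaves 1 component; it is not a cut vertex. No other vertex is a cut vertex either.

i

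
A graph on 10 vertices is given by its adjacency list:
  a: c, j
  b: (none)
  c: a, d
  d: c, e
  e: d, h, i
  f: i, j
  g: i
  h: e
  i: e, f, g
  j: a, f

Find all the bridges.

The edges on the cycle c-a-j-f-i-e-d-c are not bridges since each lies on that cycle.
But removing h-e disconnects h from e; removing i-g disconnects i from g — these are bridges.

e-h, g-i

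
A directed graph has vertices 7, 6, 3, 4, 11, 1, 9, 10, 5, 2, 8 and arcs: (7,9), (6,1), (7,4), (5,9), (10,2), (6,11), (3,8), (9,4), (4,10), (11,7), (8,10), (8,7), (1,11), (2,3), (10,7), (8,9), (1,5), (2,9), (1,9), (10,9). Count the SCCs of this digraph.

5

{2, 3, 4, 7, 8, 9, 10} are all mutually reachable — one SCC of size 7.
{11} is an SCC by itself.
{1} is an SCC by itself.
{5} is an SCC by itself.
{6} is an SCC by itself.
That gives 5 strongly connected components.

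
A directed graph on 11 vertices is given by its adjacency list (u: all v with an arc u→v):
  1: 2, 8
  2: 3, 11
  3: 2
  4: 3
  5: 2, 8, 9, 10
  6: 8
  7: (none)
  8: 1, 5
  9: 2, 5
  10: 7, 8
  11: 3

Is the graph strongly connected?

No

There is no directed path from 1 to 4, so the graph is not strongly connected.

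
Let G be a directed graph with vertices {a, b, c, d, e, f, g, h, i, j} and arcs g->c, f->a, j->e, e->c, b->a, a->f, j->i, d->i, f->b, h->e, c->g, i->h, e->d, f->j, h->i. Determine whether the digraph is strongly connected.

No

There is no directed path from j to a, so the graph is not strongly connected.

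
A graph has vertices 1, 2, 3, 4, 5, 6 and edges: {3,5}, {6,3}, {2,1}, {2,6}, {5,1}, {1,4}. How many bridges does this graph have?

1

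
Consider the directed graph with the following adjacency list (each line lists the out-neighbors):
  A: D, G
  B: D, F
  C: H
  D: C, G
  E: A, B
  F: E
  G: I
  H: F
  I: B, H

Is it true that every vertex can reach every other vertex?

Yes

From H we can reach every vertex (A, B, C, D, E, F, G, H, I), and every vertex can reach H (A, B, C, D, E, F, G, H, I). So the whole graph is one strongly connected component.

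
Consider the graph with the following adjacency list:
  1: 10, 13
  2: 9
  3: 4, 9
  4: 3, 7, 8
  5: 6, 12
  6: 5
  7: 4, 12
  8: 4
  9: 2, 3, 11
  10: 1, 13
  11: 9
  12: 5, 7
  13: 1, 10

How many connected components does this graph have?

2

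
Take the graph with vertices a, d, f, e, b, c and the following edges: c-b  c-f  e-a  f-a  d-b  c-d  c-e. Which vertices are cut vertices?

c

Removing c increases the component count from 1 to 2, so c is a cut vertex.
By contrast removing b leaves 1 component; it is not a cut vertex. No other vertex is a cut vertex either.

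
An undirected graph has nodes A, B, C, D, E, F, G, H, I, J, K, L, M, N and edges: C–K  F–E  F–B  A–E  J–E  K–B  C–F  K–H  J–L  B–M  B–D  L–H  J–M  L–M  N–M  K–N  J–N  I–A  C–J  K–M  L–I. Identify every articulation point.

B

Removing B increases the component count from 2 to 3, so B is a cut vertex.
By contrast removing M leaves 2 components; it is not a cut vertex. No other vertex is a cut vertex either.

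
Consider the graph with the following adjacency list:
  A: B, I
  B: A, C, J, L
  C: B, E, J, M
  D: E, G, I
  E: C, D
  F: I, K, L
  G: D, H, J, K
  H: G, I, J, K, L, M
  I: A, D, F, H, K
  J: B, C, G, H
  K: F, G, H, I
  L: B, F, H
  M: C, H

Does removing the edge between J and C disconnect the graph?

No

After removing J-C, the path J-B-C still connects them, so the edge is not a bridge.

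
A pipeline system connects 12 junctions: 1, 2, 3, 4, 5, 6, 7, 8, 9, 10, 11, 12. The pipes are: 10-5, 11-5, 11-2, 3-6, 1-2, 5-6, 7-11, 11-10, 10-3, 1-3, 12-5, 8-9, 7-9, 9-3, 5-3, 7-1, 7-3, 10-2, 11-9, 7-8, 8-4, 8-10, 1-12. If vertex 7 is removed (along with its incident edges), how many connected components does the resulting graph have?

With 7 gone, the remaining components are: {1, 2, 3, 4, 5, 6, 8, 9, 10, 11, 12}.
That is 1 component.

1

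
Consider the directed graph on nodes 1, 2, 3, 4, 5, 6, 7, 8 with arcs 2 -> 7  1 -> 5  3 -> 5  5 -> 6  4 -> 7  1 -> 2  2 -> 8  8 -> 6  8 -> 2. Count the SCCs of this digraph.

7

{2, 8} are all mutually reachable — one SCC of size 2.
{1} is an SCC by itself.
{7} is an SCC by itself.
{3} is an SCC by itself.
{4} is an SCC by itself.
(and 2 more singleton SCCs)
That gives 7 strongly connected components.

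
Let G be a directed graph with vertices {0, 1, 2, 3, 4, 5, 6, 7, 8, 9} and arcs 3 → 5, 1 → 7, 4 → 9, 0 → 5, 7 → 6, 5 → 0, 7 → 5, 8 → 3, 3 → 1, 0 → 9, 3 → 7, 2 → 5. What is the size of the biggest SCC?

2

{0, 5} are all mutually reachable — one SCC of size 2.
{7} is an SCC by itself.
{6} is an SCC by itself.
{8} is an SCC by itself.
{1} is an SCC by itself.
(and 4 more singleton SCCs)
The largest has 2 vertices.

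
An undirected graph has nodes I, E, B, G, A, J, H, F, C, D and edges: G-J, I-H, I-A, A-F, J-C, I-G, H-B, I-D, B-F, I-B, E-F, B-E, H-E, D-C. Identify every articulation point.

I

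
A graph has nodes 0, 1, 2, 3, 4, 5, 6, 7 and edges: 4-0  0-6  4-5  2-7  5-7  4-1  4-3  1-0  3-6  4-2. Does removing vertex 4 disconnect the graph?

Yes

Deleting 4 raises the number of components from 1 to 2, so 4 is a cut vertex.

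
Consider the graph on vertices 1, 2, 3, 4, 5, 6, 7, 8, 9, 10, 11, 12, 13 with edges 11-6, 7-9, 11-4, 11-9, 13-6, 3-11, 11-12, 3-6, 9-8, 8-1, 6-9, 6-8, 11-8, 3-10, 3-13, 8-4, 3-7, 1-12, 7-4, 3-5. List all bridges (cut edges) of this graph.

10-3, 3-5

The edges on the cycle 3-13-6-11-3 are not bridges since each lies on that cycle.
But removing 3-10 disconnects 3 from 10; removing 5-3 disconnects 5 from 3 — these are bridges.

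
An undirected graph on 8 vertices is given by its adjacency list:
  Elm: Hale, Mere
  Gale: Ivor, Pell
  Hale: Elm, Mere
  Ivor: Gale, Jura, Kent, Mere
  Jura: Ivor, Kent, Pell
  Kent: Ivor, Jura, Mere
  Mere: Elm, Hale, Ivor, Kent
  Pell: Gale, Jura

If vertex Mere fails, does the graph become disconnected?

Yes

Deleting Mere raises the number of components from 1 to 2, so Mere is a cut vertex.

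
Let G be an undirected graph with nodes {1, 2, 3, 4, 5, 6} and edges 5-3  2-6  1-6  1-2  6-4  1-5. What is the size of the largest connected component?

6

Starting from 1 we can reach 1, 2, 3, 4, 5, 6. That is one component of size 6.
The largest has 6 vertices.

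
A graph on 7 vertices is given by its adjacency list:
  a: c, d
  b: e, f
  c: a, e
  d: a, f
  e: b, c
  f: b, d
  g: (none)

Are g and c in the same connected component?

The component containing g is {g}, and c is not in it.

No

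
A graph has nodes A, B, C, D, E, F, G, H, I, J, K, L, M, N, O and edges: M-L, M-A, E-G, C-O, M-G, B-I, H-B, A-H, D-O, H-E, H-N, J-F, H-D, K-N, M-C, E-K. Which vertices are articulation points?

Removing B increases the component count from 2 to 3, so B is a cut vertex.
Removing H increases the component count from 2 to 3, so H is a cut vertex.
Removing M increases the component count from 2 to 3, so M is a cut vertex.
By contrast removing J leaves 2 components; it is not a cut vertex. No other vertex is a cut vertex either.

B, H, M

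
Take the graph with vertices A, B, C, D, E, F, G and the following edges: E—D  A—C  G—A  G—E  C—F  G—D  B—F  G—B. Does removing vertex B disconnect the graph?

No

Deleting B leaves 1 component (was 1) (its neighbors F, G remain connected to each other), so B is not a cut vertex.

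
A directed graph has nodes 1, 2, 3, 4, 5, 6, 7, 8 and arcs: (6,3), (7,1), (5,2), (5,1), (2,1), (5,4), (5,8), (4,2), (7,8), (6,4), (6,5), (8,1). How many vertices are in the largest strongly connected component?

{6} is an SCC by itself.
{7} is an SCC by itself.
{2} is an SCC by itself.
{5} is an SCC by itself.
{3} is an SCC by itself.
(and 3 more singleton SCCs)
The largest has 1 vertex.

1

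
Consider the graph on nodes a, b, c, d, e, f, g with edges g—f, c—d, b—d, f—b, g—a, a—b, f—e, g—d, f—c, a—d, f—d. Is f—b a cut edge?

No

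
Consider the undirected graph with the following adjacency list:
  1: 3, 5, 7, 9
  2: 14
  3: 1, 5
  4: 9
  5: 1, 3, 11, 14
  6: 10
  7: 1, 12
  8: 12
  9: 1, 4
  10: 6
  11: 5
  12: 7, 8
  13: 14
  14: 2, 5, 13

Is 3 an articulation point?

Deleting 3 leaves 2 components (was 2), so 3 is not a cut vertex.

No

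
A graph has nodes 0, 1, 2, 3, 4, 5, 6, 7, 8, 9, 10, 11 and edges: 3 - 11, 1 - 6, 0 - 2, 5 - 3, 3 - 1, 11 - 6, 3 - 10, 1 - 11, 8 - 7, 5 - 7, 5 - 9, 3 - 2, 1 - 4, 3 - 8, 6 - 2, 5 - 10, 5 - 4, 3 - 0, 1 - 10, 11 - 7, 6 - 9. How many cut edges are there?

0

The edges on the cycle 5-3-1-4-5 are not bridges since each lies on that cycle.
Every edge lies on some cycle, so there are no bridges.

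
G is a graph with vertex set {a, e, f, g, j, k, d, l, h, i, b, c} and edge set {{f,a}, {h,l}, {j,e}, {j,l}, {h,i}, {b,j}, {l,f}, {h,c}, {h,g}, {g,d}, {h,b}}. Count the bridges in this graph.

7

The edges on the cycle h-b-j-l-h are not bridges since each lies on that cycle.
But removing g–h disconnects g from h; removing g–d disconnects g from d; removing f–l disconnects f from l; removing f–a disconnects f from a — these are bridges.
In total 7 edges are bridges.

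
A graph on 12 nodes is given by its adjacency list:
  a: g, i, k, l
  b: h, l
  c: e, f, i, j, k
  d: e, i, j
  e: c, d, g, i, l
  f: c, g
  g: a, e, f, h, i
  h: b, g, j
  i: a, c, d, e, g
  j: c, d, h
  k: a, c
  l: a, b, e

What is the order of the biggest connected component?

12

Starting from a we can reach a, b, c, d, e, f, g, h, i, j, k, l. That is one component of size 12.
The largest has 12 vertices.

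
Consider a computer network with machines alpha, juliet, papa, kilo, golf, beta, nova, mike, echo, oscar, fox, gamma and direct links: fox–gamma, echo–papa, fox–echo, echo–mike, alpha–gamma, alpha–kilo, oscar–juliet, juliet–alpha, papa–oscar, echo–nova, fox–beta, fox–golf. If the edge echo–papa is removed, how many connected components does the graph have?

1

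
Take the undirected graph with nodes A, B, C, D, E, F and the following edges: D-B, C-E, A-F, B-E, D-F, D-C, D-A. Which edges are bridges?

none

The edges on the cycle D-A-F-D are not bridges since each lies on that cycle.
Every edge lies on some cycle, so there are no bridges.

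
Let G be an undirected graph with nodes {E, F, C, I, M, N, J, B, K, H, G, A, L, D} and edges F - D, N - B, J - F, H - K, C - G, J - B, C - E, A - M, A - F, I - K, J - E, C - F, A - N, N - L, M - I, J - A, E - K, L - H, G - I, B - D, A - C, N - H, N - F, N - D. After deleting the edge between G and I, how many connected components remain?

G and I are still connected via G-C-A-M-I, so the component count stays at 1.

1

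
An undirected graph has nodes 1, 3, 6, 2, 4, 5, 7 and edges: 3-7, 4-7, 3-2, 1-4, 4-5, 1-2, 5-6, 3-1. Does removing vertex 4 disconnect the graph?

Deleting 4 raises the number of components from 1 to 2, so 4 is a cut vertex.

Yes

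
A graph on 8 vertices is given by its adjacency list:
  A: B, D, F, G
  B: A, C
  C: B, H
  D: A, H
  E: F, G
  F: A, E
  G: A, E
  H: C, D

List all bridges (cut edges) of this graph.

none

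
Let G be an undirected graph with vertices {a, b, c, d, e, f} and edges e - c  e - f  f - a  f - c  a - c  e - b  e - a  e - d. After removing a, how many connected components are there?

1

With a gone, the remaining components are: {b, c, d, e, f}.
That is 1 component.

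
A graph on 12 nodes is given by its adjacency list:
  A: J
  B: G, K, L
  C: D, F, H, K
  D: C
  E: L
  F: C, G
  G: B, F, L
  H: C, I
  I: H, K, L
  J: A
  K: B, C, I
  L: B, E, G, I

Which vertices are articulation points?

C, L

Removing C increases the component count from 2 to 3, so C is a cut vertex.
Removing L increases the component count from 2 to 3, so L is a cut vertex.
By contrast removing A leaves 2 components; it is not a cut vertex. No other vertex is a cut vertex either.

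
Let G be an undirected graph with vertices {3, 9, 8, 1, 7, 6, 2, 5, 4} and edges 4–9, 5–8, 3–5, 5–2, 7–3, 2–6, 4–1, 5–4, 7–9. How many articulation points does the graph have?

Removing 2 increases the component count from 1 to 2, so 2 is a cut vertex.
Removing 4 increases the component count from 1 to 2, so 4 is a cut vertex.
Removing 5 increases the component count from 1 to 3, so 5 is a cut vertex.
By contrast removing 6 leaves 1 component; it is not a cut vertex. No other vertex is a cut vertex either.

3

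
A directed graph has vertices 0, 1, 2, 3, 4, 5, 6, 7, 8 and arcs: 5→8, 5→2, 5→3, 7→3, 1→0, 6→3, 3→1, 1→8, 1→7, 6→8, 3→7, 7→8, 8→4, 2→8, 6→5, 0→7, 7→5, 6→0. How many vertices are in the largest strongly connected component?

{0, 1, 3, 5, 7} are all mutually reachable — one SCC of size 5.
{2} is an SCC by itself.
{6} is an SCC by itself.
{4} is an SCC by itself.
{8} is an SCC by itself.
The largest has 5 vertices.

5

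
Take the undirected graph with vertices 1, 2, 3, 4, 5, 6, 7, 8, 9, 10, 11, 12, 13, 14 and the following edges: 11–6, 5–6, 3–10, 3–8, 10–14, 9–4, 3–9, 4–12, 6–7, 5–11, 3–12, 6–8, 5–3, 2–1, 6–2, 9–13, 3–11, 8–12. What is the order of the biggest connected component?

14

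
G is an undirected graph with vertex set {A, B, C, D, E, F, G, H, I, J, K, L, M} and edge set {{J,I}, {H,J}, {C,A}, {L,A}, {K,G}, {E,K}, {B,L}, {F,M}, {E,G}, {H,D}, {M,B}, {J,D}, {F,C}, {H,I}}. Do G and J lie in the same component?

No

The component containing G is {E, G, K}, and J is not in it.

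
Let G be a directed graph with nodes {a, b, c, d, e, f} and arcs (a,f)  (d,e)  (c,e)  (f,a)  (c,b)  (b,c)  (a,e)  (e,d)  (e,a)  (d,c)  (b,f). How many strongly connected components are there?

1

{a, b, c, d, e, f} are all mutually reachable — one SCC of size 6.
That gives 1 strongly connected component.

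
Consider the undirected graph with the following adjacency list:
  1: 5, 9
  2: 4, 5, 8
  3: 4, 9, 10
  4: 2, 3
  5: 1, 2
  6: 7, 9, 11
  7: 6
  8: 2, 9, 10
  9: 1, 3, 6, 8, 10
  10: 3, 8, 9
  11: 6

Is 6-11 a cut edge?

Removing 6-11 leaves no path between 6 and 11: the component count goes from 1 to 2. So it is a bridge.

Yes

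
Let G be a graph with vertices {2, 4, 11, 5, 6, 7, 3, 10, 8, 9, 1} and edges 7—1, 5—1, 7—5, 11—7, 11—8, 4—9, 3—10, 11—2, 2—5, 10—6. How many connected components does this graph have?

3

Starting from 4 we can reach 4, 9. That is one component of size 2.
Starting from 3 we can reach 3, 6, 10. That is one component of size 3.
Starting from 1 we can reach 1, 2, 5, 7, 8, 11. That is one component of size 6.
Total: 3 components.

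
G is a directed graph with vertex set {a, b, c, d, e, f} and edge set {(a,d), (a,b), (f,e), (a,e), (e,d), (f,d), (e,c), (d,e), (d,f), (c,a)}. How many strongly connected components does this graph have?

{a, c, d, e, f} are all mutually reachable — one SCC of size 5.
{b} is an SCC by itself.
That gives 2 strongly connected components.

2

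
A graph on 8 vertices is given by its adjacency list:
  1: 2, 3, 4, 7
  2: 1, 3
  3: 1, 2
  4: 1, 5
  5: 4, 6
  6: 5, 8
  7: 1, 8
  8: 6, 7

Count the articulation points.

1

Removing 1 increases the component count from 1 to 2, so 1 is a cut vertex.
By contrast removing 4 leaves 1 component; it is not a cut vertex. No other vertex is a cut vertex either.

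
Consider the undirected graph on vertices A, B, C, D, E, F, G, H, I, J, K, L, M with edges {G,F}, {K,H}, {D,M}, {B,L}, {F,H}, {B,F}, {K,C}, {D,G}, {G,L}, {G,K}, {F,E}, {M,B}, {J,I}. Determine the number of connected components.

3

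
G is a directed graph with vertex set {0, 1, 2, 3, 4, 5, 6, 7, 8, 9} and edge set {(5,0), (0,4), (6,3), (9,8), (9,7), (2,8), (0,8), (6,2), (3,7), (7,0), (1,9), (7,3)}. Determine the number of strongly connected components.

{3, 7} are all mutually reachable — one SCC of size 2.
{5} is an SCC by itself.
{8} is an SCC by itself.
{6} is an SCC by itself.
{2} is an SCC by itself.
(and 4 more singleton SCCs)
That gives 9 strongly connected components.

9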